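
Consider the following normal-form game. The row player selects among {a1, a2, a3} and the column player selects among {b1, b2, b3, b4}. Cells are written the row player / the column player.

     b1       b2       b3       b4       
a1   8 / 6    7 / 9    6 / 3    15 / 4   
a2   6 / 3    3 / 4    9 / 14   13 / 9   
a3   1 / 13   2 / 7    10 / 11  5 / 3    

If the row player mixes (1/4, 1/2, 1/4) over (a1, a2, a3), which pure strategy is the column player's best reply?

The column player's best reply maximizes expected payoff against the mix.
b1: (1/4)·6 + (1/2)·3 + (1/4)·13 = 25/4
b2: (1/4)·9 + (1/2)·4 + (1/4)·7 = 6
b3: (1/4)·3 + (1/2)·14 + (1/4)·11 = 21/2
b4: (1/4)·4 + (1/2)·9 + (1/4)·3 = 25/4
Highest expected payoff is 21/2, from b3.

b3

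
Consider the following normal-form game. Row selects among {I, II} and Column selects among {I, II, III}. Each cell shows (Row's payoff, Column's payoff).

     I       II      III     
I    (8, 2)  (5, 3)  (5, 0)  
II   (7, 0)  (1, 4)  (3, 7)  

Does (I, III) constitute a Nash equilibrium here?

Holding Column at III: Row gets 5 from I, versus 3 from II. No profitable deviation for Row.
Holding Row at I: Column gets 0 from III but could get 3 by switching to II. Column has a profitable deviation.

No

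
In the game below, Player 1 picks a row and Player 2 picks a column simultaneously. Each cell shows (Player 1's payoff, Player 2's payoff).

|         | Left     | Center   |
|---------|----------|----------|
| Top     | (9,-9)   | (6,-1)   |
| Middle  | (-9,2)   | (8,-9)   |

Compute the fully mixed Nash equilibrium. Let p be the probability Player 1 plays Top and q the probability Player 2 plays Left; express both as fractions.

p = 11/19, q = 1/10

Each player's mixing probability is pinned down by making the *other* player indifferent.
Player 2 indifferent between Left and Center: p·(-9) + (1−p)·2 = p·(-1) + (1−p)·(-9) ⟹ 2 + (-11)p = (-9) + 8p ⟹ p = 11/19.
Player 1 indifferent between Top and Middle: q·9 + (1−q)·6 = q·(-9) + (1−q)·8 ⟹ 6 + 3q = 8 + (-17)q ⟹ q = 1/10.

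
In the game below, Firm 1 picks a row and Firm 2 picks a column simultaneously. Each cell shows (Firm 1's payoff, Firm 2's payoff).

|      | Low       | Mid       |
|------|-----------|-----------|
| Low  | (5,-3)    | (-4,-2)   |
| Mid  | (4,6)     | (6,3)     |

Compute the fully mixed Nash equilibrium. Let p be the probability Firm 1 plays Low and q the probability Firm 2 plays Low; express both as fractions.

p = 3/4, q = 10/11

Each player's mixing probability is pinned down by making the *other* player indifferent.
Firm 2 indifferent between Low and Mid: p·(-3) + (1−p)·6 = p·(-2) + (1−p)·3 ⟹ 6 + (-9)p = 3 + (-5)p ⟹ p = 3/4.
Firm 1 indifferent between Low and Mid: q·5 + (1−q)·(-4) = q·4 + (1−q)·6 ⟹ (-4) + 9q = 6 + (-2)q ⟹ q = 10/11.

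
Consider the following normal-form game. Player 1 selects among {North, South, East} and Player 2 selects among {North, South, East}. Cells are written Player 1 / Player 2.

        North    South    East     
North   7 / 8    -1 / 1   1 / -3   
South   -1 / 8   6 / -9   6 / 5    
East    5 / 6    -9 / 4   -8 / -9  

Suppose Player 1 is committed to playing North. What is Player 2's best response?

North

With Player 1 fixed at North, Player 2's payoffs are: North → 8, South → 1, East → -3.
The maximum is 8, achieved by North.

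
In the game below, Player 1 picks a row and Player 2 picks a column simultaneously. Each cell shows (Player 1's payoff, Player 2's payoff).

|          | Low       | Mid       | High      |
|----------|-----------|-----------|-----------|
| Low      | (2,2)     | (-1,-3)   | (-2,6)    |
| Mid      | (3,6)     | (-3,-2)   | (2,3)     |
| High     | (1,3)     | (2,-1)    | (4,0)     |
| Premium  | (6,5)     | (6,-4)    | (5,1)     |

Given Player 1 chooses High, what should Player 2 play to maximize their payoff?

Low

With Player 1 fixed at High, Player 2's payoffs are: Low → 3, Mid → -1, High → 0.
The maximum is 3, achieved by Low.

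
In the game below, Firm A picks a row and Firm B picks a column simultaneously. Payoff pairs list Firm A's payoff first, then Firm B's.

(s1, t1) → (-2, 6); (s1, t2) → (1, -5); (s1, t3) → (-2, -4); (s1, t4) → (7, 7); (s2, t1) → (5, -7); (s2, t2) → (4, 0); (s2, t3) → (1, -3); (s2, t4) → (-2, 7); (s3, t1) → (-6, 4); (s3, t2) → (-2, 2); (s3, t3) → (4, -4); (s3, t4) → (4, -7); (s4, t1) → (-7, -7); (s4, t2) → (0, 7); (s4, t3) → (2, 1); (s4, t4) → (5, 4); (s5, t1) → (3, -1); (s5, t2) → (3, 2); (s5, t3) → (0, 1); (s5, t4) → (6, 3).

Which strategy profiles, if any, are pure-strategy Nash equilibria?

Find each player's best response to every opponent strategy; NE are the intersections.
Firm A's best responses — vs t1: s2 (payoff 5); vs t2: s2 (payoff 4); vs t3: s3 (payoff 4); vs t4: s1 (payoff 7).
Firm B's best responses — vs s1: t4 (payoff 7); vs s2: t4 (payoff 7); vs s3: t1 (payoff 4); vs s4: t2 (payoff 7); vs s5: t4 (payoff 3).
The only mutual best response is (s1, t4); neither player gains by switching there.

(s1, t4)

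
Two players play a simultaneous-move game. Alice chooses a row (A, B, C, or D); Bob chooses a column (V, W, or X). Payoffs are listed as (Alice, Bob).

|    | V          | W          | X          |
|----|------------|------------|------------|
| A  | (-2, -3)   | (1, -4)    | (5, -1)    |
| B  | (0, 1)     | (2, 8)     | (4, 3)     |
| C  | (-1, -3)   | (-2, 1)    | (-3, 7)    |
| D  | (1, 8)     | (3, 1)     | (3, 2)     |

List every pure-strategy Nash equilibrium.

A profile is a Nash equilibrium when each player is best-responding to the other.
Alice's best responses — vs V: D (payoff 1); vs W: D (payoff 3); vs X: A (payoff 5).
Bob's best responses — vs A: X (payoff -1); vs B: W (payoff 8); vs C: X (payoff 7); vs D: V (payoff 8).
Mutual best responses occur at (A, X) and (D, V); at each, neither player gains by switching.

(A, X) and (D, V)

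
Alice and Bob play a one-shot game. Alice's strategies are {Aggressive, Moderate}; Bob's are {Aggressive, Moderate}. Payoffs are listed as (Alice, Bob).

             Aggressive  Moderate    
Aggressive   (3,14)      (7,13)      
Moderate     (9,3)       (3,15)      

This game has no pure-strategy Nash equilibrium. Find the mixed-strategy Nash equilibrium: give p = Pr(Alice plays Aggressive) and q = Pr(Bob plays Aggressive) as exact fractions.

In a mixed NE each player is indifferent between their pure strategies, so the opponent's mix sets the indifference.
Bob indifferent between Aggressive and Moderate: p·14 + (1−p)·3 = p·13 + (1−p)·15 ⟹ 3 + 11p = 15 + (-2)p ⟹ p = 12/13.
Alice indifferent between Aggressive and Moderate: q·3 + (1−q)·7 = q·9 + (1−q)·3 ⟹ 7 + (-4)q = 3 + 6q ⟹ q = 2/5.

p = 12/13, q = 2/5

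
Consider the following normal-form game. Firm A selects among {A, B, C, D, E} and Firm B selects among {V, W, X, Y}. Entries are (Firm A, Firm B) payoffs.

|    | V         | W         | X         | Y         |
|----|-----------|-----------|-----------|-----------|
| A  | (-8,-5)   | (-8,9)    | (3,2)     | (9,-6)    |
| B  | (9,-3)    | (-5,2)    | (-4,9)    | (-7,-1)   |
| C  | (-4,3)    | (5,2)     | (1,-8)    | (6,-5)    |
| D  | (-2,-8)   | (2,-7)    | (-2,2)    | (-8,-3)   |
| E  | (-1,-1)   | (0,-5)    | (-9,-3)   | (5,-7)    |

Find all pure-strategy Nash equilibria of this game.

There is no pure-strategy Nash equilibrium

Find each player's best response to every opponent strategy; NE are the intersections.
Firm A's best responses — vs V: B (payoff 9); vs W: C (payoff 5); vs X: A (payoff 3); vs Y: A (payoff 9).
Firm B's best responses — vs A: W (payoff 9); vs B: X (payoff 9); vs C: V (payoff 3); vs D: X (payoff 2); vs E: V (payoff -1).
No cell has both players best-responding. For instance, Firm A's best reply to V is B, but against B Firm B prefers X over V.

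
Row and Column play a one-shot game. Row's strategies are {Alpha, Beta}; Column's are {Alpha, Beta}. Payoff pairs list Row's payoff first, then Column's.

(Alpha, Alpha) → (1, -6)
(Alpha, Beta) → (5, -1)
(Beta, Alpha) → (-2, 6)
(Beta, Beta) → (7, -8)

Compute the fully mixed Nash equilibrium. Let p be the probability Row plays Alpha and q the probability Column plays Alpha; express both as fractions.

Each player's mixing probability is pinned down by making the *other* player indifferent.
Column indifferent between Alpha and Beta: p·(-6) + (1−p)·6 = p·(-1) + (1−p)·(-8) ⟹ 6 + (-12)p = (-8) + 7p ⟹ p = 14/19.
Row indifferent between Alpha and Beta: q·1 + (1−q)·5 = q·(-2) + (1−q)·7 ⟹ 5 + (-4)q = 7 + (-9)q ⟹ q = 2/5.

p = 14/19, q = 2/5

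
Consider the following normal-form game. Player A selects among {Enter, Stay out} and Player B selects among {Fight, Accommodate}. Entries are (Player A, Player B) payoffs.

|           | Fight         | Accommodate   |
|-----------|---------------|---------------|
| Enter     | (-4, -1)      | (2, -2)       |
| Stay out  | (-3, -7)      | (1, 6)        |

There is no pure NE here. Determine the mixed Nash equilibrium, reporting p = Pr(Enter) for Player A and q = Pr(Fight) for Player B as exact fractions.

In a mixed NE each player is indifferent between their pure strategies, so the opponent's mix sets the indifference.
Player B indifferent between Fight and Accommodate: p·(-1) + (1−p)·(-7) = p·(-2) + (1−p)·6 ⟹ (-7) + 6p = 6 + (-8)p ⟹ p = 13/14.
Player A indifferent between Enter and Stay out: q·(-4) + (1−q)·2 = q·(-3) + (1−q)·1 ⟹ 2 + (-6)q = 1 + (-4)q ⟹ q = 1/2.

p = 13/14, q = 1/2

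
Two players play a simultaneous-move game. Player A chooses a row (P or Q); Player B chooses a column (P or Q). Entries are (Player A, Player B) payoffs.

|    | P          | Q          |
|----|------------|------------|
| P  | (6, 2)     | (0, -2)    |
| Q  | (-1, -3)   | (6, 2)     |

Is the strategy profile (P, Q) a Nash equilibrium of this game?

Holding Player B at Q: Player A gets 0 from P but could get 6 by switching to Q. Player A has a profitable deviation.

No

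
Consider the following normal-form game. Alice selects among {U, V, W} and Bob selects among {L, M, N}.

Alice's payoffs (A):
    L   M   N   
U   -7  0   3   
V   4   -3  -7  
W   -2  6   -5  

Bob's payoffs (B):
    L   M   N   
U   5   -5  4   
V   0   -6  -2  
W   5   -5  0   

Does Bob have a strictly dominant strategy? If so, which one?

Check whether one of Bob's strategies beats all alternatives regardless of what the opponent does.
L strictly dominates: vs U: 5 > each of {-5, 4}; vs V: 0 > each of {-6, -2}; vs W: 5 > each of {-5, 0}.

L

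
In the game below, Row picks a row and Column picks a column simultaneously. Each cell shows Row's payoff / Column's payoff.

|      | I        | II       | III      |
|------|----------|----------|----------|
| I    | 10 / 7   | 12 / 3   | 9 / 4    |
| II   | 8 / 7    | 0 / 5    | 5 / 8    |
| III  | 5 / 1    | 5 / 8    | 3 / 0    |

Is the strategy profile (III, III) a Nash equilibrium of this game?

No

Holding Column at III: Row gets 3 from III but could get 9 by switching to I. Row has a profitable deviation.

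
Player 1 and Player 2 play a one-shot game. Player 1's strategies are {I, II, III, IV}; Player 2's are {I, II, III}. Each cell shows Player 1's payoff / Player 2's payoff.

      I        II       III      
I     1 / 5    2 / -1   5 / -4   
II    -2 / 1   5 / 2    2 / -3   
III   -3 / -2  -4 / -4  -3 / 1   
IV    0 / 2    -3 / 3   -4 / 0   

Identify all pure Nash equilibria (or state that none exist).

(I, I) and (II, II)

Find each player's best response to every opponent strategy; NE are the intersections.
Player 1's best responses — vs I: I (payoff 1); vs II: II (payoff 5); vs III: I (payoff 5).
Player 2's best responses — vs I: I (payoff 5); vs II: II (payoff 2); vs III: III (payoff 1); vs IV: II (payoff 3).
Mutual best responses occur at (I, I) and (II, II); at each, neither player gains by switching.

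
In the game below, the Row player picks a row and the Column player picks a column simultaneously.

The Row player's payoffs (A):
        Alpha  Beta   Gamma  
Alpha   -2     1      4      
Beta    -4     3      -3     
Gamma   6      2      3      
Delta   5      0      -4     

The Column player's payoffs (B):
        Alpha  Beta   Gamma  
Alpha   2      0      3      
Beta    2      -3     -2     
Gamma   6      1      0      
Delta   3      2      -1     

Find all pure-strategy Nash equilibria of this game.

(Alpha, Gamma) and (Gamma, Alpha)

Find each player's best response to every opponent strategy; NE are the intersections.
The Row player's best responses — vs Alpha: Gamma (payoff 6); vs Beta: Beta (payoff 3); vs Gamma: Alpha (payoff 4).
The Column player's best responses — vs Alpha: Gamma (payoff 3); vs Beta: Alpha (payoff 2); vs Gamma: Alpha (payoff 6); vs Delta: Alpha (payoff 3).
Mutual best responses occur at (Alpha, Gamma) and (Gamma, Alpha); at each, neither player gains by switching.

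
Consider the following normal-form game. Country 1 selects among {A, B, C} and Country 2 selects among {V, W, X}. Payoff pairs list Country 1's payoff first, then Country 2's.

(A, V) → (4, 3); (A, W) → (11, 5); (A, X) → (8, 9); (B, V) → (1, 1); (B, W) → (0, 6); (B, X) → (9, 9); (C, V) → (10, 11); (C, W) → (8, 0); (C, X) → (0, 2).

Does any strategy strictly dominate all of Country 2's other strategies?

A strategy is strictly dominant if it gives Country 2 a strictly higher payoff than every other strategy, against every choice by the opponent.
V is not dominant: against A, W gives 5 > 3.
W is not dominant: against A, X gives 9 > 5.
X is not dominant: against C, V gives 11 > 2.
No single strategy is best against every opponent action.

None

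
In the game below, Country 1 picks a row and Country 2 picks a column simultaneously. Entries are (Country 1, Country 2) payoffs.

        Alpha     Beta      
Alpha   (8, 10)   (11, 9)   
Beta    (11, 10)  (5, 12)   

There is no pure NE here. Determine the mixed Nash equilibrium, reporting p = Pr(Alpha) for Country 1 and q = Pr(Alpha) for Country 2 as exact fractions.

In a mixed NE each player is indifferent between their pure strategies, so the opponent's mix sets the indifference.
Country 2 indifferent between Alpha and Beta: p·10 + (1−p)·10 = p·9 + (1−p)·12 ⟹ 10 + 0p = 12 + (-3)p ⟹ p = 2/3.
Country 1 indifferent between Alpha and Beta: q·8 + (1−q)·11 = q·11 + (1−q)·5 ⟹ 11 + (-3)q = 5 + 6q ⟹ q = 2/3.

p = 2/3, q = 2/3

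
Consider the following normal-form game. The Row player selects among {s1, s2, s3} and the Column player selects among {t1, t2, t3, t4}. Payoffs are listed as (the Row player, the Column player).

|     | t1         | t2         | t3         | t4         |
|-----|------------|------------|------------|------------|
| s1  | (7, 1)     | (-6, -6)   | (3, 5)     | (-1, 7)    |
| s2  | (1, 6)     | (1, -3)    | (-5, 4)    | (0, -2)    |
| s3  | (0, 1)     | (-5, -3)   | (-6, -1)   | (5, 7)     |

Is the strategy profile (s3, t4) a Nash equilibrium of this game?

Holding the Column player at t4: the Row player gets 5 from s3, versus -1 from s1, 0 from s2. No profitable deviation for the Row player.
Holding the Row player at s3: the Column player gets 7 from t4, versus 1 from t1, -3 from t2, -1 from t3. No profitable deviation for the Column player either.

Yes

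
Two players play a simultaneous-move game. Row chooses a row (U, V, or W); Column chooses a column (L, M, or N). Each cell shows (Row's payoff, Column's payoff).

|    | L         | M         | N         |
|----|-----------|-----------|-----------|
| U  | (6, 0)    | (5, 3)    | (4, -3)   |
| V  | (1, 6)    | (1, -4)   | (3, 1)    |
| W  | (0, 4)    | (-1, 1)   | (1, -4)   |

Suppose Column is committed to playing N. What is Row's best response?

U

With Column fixed at N, Row's payoffs are: U → 4, V → 3, W → 1.
The maximum is 4, achieved by U.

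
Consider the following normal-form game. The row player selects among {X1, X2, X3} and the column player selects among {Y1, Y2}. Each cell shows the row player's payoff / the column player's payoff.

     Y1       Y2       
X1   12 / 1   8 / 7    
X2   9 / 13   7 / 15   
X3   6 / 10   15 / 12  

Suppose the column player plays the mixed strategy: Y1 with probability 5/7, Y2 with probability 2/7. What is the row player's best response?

X1

Compute the row player's expected payoff from each pure strategy against the given mix.
X1: (5/7)·12 + (2/7)·8 = 76/7
X2: (5/7)·9 + (2/7)·7 = 59/7
X3: (5/7)·6 + (2/7)·15 = 60/7
Highest expected payoff is 76/7, from X1.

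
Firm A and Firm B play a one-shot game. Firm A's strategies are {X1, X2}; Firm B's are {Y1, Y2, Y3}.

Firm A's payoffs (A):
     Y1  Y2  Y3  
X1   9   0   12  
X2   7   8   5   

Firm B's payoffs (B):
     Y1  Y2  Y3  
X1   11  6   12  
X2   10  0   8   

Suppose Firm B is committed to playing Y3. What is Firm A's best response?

With Firm B fixed at Y3, Firm A's payoffs are: X1 → 12, X2 → 5.
The maximum is 12, achieved by X1.

X1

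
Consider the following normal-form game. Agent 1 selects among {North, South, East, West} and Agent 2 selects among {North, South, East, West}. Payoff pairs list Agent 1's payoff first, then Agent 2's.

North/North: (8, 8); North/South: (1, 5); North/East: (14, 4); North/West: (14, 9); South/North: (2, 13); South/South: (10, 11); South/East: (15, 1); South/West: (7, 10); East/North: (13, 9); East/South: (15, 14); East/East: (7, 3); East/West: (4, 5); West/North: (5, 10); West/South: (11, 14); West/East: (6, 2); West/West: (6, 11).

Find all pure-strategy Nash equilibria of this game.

(North, West) and (East, South)

Check mutual best responses: a cell is a NE iff neither player can gain by unilaterally deviating.
Agent 1's best responses — vs North: East (payoff 13); vs South: East (payoff 15); vs East: South (payoff 15); vs West: North (payoff 14).
Agent 2's best responses — vs North: West (payoff 9); vs South: North (payoff 13); vs East: South (payoff 14); vs West: South (payoff 14).
Mutual best responses occur at (North, West) and (East, South); at each, neither player gains by switching.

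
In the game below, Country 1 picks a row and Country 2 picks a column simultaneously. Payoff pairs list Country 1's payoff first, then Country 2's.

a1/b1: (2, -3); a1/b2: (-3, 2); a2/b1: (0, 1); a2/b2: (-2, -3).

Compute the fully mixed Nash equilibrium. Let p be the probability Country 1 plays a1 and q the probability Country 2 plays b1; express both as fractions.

In a mixed NE each player is indifferent between their pure strategies, so the opponent's mix sets the indifference.
Country 2 indifferent between b1 and b2: p·(-3) + (1−p)·1 = p·2 + (1−p)·(-3) ⟹ 1 + (-4)p = (-3) + 5p ⟹ p = 4/9.
Country 1 indifferent between a1 and a2: q·2 + (1−q)·(-3) = q·0 + (1−q)·(-2) ⟹ (-3) + 5q = (-2) + 2q ⟹ q = 1/3.

p = 4/9, q = 1/3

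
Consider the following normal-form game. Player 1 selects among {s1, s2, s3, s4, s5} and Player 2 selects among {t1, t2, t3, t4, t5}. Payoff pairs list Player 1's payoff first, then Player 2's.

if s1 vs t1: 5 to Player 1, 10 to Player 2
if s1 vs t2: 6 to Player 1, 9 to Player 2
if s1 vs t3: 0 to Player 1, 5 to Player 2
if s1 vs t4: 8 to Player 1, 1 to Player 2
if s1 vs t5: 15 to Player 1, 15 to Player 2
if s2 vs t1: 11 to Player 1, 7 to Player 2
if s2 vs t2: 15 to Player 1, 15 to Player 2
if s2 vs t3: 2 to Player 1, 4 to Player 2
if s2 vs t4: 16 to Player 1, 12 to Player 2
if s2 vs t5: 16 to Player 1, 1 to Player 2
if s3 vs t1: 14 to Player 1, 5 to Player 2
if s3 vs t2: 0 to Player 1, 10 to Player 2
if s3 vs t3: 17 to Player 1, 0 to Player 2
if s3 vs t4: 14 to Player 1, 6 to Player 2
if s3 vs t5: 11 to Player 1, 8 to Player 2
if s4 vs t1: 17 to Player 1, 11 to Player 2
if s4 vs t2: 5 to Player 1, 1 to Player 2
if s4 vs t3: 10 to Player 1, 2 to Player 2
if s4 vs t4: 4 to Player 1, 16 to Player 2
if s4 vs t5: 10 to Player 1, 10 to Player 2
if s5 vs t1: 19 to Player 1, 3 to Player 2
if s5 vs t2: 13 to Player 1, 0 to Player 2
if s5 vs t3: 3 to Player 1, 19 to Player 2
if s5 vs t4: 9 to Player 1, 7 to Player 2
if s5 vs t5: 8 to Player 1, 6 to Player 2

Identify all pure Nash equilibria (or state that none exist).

Check mutual best responses: a cell is a NE iff neither player can gain by unilaterally deviating.
Player 1's best responses — vs t1: s5 (payoff 19); vs t2: s2 (payoff 15); vs t3: s3 (payoff 17); vs t4: s2 (payoff 16); vs t5: s2 (payoff 16).
Player 2's best responses — vs s1: t5 (payoff 15); vs s2: t2 (payoff 15); vs s3: t2 (payoff 10); vs s4: t4 (payoff 16); vs s5: t3 (payoff 19).
The only mutual best response is (s2, t2); neither player gains by switching there.

(s2, t2)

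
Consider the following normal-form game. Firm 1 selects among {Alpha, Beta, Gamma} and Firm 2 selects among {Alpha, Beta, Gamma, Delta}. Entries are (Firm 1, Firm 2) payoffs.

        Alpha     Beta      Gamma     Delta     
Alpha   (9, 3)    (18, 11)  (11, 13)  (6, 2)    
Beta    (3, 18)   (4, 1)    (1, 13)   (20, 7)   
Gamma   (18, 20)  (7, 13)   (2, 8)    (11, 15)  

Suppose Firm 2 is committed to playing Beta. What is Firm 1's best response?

Alpha

With Firm 2 fixed at Beta, Firm 1's payoffs are: Alpha → 18, Beta → 4, Gamma → 7.
The maximum is 18, achieved by Alpha.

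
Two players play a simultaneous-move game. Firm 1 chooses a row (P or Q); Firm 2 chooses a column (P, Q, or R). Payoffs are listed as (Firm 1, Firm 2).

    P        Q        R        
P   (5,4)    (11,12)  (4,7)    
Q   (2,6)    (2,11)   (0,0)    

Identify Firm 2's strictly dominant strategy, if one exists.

Q

A strategy is strictly dominant if it gives Firm 2 a strictly higher payoff than every other strategy, against every choice by the opponent.
Q strictly dominates: vs P: 12 > each of {4, 7}; vs Q: 11 > each of {6, 0}.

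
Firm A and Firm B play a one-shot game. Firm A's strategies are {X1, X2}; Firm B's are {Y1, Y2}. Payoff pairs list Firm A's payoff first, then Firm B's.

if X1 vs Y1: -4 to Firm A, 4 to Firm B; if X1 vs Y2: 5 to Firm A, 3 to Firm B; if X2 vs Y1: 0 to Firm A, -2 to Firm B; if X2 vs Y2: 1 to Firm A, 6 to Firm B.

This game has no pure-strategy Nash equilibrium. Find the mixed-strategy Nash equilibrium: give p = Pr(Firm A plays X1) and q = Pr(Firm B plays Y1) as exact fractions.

p = 8/9, q = 1/2

Each player's mixing probability is pinned down by making the *other* player indifferent.
Firm B indifferent between Y1 and Y2: p·4 + (1−p)·(-2) = p·3 + (1−p)·6 ⟹ (-2) + 6p = 6 + (-3)p ⟹ p = 8/9.
Firm A indifferent between X1 and X2: q·(-4) + (1−q)·5 = q·0 + (1−q)·1 ⟹ 5 + (-9)q = 1 + (-1)q ⟹ q = 1/2.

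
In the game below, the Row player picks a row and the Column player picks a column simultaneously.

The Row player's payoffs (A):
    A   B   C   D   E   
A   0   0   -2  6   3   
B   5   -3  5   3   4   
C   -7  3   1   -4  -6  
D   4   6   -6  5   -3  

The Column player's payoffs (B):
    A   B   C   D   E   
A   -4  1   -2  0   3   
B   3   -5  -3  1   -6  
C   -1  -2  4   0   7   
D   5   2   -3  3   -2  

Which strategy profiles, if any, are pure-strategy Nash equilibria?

Check mutual best responses: a cell is a NE iff neither player can gain by unilaterally deviating.
The Row player's best responses — vs A: B (payoff 5); vs B: D (payoff 6); vs C: B (payoff 5); vs D: A (payoff 6); vs E: B (payoff 4).
The Column player's best responses — vs A: E (payoff 3); vs B: A (payoff 3); vs C: E (payoff 7); vs D: A (payoff 5).
The only mutual best response is (B, A); neither player gains by switching there.

(B, A)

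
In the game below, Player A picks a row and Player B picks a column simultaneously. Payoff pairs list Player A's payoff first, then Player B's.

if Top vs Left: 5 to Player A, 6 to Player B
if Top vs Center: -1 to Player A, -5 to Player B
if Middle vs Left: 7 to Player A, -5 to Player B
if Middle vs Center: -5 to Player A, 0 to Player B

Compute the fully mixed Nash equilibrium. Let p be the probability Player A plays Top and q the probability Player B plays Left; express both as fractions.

p = 5/16, q = 2/3

Each player's mixing probability is pinned down by making the *other* player indifferent.
Player B indifferent between Left and Center: p·6 + (1−p)·(-5) = p·(-5) + (1−p)·0 ⟹ (-5) + 11p = 0 + (-5)p ⟹ p = 5/16.
Player A indifferent between Top and Middle: q·5 + (1−q)·(-1) = q·7 + (1−q)·(-5) ⟹ (-1) + 6q = (-5) + 12q ⟹ q = 2/3.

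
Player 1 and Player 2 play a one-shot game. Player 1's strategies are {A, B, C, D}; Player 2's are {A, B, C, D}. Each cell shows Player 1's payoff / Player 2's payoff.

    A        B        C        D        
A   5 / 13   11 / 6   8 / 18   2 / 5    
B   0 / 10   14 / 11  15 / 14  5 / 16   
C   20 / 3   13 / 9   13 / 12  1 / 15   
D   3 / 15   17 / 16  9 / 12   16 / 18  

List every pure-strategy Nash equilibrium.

(D, D)

Check mutual best responses: a cell is a NE iff neither player can gain by unilaterally deviating.
Player 1's best responses — vs A: C (payoff 20); vs B: D (payoff 17); vs C: B (payoff 15); vs D: D (payoff 16).
Player 2's best responses — vs A: C (payoff 18); vs B: D (payoff 16); vs C: D (payoff 15); vs D: D (payoff 18).
The only mutual best response is (D, D); neither player gains by switching there.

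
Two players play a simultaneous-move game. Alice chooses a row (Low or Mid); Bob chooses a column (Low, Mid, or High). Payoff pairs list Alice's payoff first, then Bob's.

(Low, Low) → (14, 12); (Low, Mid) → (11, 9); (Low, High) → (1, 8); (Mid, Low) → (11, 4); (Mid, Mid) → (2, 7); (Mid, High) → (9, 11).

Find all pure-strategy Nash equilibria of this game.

Find each player's best response to every opponent strategy; NE are the intersections.
Alice's best responses — vs Low: Low (payoff 14); vs Mid: Low (payoff 11); vs High: Mid (payoff 9).
Bob's best responses — vs Low: Low (payoff 12); vs Mid: High (payoff 11).
Mutual best responses occur at (Low, Low) and (Mid, High); at each, neither player gains by switching.

(Low, Low) and (Mid, High)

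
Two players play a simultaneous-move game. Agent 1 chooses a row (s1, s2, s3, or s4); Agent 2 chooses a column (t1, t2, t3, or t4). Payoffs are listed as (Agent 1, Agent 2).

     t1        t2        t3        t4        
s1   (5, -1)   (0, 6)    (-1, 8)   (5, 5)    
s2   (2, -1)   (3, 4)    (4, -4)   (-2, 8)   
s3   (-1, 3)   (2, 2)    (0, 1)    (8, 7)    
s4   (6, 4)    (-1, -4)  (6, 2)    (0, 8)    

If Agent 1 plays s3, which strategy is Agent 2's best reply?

t4

With Agent 1 fixed at s3, Agent 2's payoffs are: t1 → 3, t2 → 2, t3 → 1, t4 → 7.
The maximum is 7, achieved by t4.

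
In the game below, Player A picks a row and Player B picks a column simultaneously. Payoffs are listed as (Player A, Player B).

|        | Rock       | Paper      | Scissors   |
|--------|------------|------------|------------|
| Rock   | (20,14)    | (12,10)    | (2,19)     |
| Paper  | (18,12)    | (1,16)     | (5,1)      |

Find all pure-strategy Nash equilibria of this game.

No pure-strategy Nash equilibrium

Find each player's best response to every opponent strategy; NE are the intersections.
Player A's best responses — vs Rock: Rock (payoff 20); vs Paper: Rock (payoff 12); vs Scissors: Paper (payoff 5).
Player B's best responses — vs Rock: Scissors (payoff 19); vs Paper: Paper (payoff 16).
No cell has both players best-responding. For instance, Player A's best reply to Rock is Rock, but against Rock Player B prefers Scissors over Rock.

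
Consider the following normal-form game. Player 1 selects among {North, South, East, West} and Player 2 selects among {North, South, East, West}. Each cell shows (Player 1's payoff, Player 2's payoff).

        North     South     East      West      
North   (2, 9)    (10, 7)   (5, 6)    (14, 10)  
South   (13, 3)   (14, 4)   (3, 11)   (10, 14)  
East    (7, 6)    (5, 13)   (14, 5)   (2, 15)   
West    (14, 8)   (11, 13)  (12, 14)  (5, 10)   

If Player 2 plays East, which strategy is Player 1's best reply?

East

With Player 2 fixed at East, Player 1's payoffs are: North → 5, South → 3, East → 14, West → 12.
The maximum is 14, achieved by East.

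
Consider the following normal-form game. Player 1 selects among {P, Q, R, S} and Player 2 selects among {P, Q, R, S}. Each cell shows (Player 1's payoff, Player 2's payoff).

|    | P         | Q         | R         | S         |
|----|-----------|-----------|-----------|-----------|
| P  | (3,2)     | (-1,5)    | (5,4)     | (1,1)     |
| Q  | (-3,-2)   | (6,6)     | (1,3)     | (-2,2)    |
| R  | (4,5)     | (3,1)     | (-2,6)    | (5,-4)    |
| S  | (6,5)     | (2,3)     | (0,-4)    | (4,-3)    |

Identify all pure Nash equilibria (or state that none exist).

(Q, Q) and (S, P)

Find each player's best response to every opponent strategy; NE are the intersections.
Player 1's best responses — vs P: S (payoff 6); vs Q: Q (payoff 6); vs R: P (payoff 5); vs S: R (payoff 5).
Player 2's best responses — vs P: Q (payoff 5); vs Q: Q (payoff 6); vs R: R (payoff 6); vs S: P (payoff 5).
Mutual best responses occur at (Q, Q) and (S, P); at each, neither player gains by switching.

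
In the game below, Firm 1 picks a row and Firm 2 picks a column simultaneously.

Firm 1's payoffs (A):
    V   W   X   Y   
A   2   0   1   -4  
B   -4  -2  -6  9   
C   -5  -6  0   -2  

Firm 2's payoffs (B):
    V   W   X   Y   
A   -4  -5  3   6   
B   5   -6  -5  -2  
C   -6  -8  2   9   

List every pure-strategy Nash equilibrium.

There is no pure-strategy Nash equilibrium

Check mutual best responses: a cell is a NE iff neither player can gain by unilaterally deviating.
Firm 1's best responses — vs V: A (payoff 2); vs W: A (payoff 0); vs X: A (payoff 1); vs Y: B (payoff 9).
Firm 2's best responses — vs A: Y (payoff 6); vs B: V (payoff 5); vs C: Y (payoff 9).
No cell has both players best-responding. For instance, Firm 1's best reply to Y is B, but against B Firm 2 prefers V over Y.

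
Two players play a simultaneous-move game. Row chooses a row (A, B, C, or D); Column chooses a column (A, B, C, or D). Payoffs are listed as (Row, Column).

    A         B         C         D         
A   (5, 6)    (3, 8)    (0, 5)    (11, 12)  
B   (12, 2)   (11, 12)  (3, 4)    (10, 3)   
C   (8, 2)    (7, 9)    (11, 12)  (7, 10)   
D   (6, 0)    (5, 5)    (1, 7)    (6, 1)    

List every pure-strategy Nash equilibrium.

Find each player's best response to every opponent strategy; NE are the intersections.
Row's best responses — vs A: B (payoff 12); vs B: B (payoff 11); vs C: C (payoff 11); vs D: A (payoff 11).
Column's best responses — vs A: D (payoff 12); vs B: B (payoff 12); vs C: C (payoff 12); vs D: C (payoff 7).
Mutual best responses occur at (A, D), (B, B), and (C, C); at each, neither player gains by switching.

(A, D), (B, B), and (C, C)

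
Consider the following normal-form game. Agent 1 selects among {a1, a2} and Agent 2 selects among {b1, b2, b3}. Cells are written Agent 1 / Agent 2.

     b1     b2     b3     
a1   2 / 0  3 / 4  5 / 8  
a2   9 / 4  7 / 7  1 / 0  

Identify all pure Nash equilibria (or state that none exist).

Check mutual best responses: a cell is a NE iff neither player can gain by unilaterally deviating.
Agent 1's best responses — vs b1: a2 (payoff 9); vs b2: a2 (payoff 7); vs b3: a1 (payoff 5).
Agent 2's best responses — vs a1: b3 (payoff 8); vs a2: b2 (payoff 7).
Mutual best responses occur at (a1, b3) and (a2, b2); at each, neither player gains by switching.

(a1, b3) and (a2, b2)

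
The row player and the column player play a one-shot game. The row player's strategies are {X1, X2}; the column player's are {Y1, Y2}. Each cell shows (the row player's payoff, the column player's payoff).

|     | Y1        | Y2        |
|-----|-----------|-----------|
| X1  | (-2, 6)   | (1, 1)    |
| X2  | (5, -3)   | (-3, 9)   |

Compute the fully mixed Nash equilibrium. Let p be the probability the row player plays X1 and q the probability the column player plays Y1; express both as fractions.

p = 12/17, q = 4/11

In a mixed NE each player is indifferent between their pure strategies, so the opponent's mix sets the indifference.
The column player indifferent between Y1 and Y2: p·6 + (1−p)·(-3) = p·1 + (1−p)·9 ⟹ (-3) + 9p = 9 + (-8)p ⟹ p = 12/17.
The row player indifferent between X1 and X2: q·(-2) + (1−q)·1 = q·5 + (1−q)·(-3) ⟹ 1 + (-3)q = (-3) + 8q ⟹ q = 4/11.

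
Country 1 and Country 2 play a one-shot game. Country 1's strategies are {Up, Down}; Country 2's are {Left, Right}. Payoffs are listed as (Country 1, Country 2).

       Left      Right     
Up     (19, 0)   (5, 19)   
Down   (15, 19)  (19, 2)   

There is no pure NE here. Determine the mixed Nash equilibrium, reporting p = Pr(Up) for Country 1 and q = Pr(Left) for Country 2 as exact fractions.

p = 17/36, q = 7/9

In a mixed NE each player is indifferent between their pure strategies, so the opponent's mix sets the indifference.
Country 2 indifferent between Left and Right: p·0 + (1−p)·19 = p·19 + (1−p)·2 ⟹ 19 + (-19)p = 2 + 17p ⟹ p = 17/36.
Country 1 indifferent between Up and Down: q·19 + (1−q)·5 = q·15 + (1−q)·19 ⟹ 5 + 14q = 19 + (-4)q ⟹ q = 7/9.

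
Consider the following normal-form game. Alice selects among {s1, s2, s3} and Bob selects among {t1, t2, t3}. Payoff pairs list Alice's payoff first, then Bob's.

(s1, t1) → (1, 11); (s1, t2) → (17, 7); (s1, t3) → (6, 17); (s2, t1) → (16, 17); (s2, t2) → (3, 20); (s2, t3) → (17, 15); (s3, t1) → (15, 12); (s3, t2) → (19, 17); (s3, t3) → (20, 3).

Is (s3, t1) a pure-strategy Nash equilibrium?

Holding Bob at t1: Alice gets 15 from s3 but could get 16 by switching to s2. Alice has a profitable deviation.

No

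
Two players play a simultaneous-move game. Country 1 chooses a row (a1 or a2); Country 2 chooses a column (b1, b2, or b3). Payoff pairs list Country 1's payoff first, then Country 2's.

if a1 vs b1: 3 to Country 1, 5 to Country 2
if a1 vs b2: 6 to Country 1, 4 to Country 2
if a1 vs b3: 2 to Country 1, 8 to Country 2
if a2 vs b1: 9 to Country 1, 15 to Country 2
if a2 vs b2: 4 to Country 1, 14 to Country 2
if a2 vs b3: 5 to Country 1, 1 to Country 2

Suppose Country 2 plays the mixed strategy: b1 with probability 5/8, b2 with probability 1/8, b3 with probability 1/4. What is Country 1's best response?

a2

Compute Country 1's expected payoff from each pure strategy against the given mix.
a1: (5/8)·3 + (1/8)·6 + (1/4)·2 = 25/8
a2: (5/8)·9 + (1/8)·4 + (1/4)·5 = 59/8
Highest expected payoff is 59/8, from a2.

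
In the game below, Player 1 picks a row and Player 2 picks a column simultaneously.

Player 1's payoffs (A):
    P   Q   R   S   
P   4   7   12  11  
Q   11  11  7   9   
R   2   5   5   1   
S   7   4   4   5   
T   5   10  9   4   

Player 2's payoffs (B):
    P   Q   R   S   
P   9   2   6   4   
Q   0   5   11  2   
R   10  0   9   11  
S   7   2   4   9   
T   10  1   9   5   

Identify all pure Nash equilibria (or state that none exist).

Check mutual best responses: a cell is a NE iff neither player can gain by unilaterally deviating.
Player 1's best responses — vs P: Q (payoff 11); vs Q: Q (payoff 11); vs R: P (payoff 12); vs S: P (payoff 11).
Player 2's best responses — vs P: P (payoff 9); vs Q: R (payoff 11); vs R: S (payoff 11); vs S: S (payoff 9); vs T: P (payoff 10).
No cell has both players best-responding. For instance, Player 1's best reply to S is P, but against P Player 2 prefers P over S.

None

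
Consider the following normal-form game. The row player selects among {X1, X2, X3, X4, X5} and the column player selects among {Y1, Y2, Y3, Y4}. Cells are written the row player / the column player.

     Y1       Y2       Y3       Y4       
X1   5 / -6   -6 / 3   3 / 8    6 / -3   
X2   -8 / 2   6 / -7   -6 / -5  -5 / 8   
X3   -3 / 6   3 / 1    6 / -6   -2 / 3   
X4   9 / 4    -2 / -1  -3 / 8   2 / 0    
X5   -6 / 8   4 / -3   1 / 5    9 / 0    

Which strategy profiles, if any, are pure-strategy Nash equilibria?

A profile is a Nash equilibrium when each player is best-responding to the other.
The row player's best responses — vs Y1: X4 (payoff 9); vs Y2: X2 (payoff 6); vs Y3: X3 (payoff 6); vs Y4: X5 (payoff 9).
The column player's best responses — vs X1: Y3 (payoff 8); vs X2: Y4 (payoff 8); vs X3: Y1 (payoff 6); vs X4: Y3 (payoff 8); vs X5: Y1 (payoff 8).
No cell has both players best-responding. For instance, the row player's best reply to Y2 is X2, but against X2 the column player prefers Y4 over Y2.

No pure-strategy Nash equilibrium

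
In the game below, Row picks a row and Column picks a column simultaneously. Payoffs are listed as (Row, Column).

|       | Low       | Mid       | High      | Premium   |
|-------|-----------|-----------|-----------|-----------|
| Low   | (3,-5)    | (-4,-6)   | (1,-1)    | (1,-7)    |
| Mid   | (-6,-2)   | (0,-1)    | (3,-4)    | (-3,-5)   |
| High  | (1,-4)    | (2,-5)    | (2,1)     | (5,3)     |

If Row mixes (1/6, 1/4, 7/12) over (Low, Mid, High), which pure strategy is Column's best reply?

Compute Column's expected payoff from each pure strategy against the given mix.
Low: (1/6)·(-5) + (1/4)·(-2) + (7/12)·(-4) = -11/3
Mid: (1/6)·(-6) + (1/4)·(-1) + (7/12)·(-5) = -25/6
High: (1/6)·(-1) + (1/4)·(-4) + (7/12)·1 = -7/12
Premium: (1/6)·(-7) + (1/4)·(-5) + (7/12)·3 = -2/3
Highest expected payoff is -7/12, from High.

High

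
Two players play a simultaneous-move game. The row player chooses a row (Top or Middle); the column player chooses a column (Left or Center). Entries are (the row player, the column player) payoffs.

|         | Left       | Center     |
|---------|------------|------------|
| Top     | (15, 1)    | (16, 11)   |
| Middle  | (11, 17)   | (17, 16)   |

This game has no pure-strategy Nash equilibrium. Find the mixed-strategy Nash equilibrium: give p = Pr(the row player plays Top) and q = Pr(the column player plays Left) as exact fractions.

In a mixed NE each player is indifferent between their pure strategies, so the opponent's mix sets the indifference.
The column player indifferent between Left and Center: p·1 + (1−p)·17 = p·11 + (1−p)·16 ⟹ 17 + (-16)p = 16 + (-5)p ⟹ p = 1/11.
The row player indifferent between Top and Middle: q·15 + (1−q)·16 = q·11 + (1−q)·17 ⟹ 16 + (-1)q = 17 + (-6)q ⟹ q = 1/5.

p = 1/11, q = 1/5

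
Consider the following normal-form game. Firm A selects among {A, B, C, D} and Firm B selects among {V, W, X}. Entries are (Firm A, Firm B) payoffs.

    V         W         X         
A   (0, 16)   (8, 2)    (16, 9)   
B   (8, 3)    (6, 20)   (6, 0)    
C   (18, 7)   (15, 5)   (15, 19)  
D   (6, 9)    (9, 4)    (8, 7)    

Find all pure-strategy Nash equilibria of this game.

A profile is a Nash equilibrium when each player is best-responding to the other.
Firm A's best responses — vs V: C (payoff 18); vs W: C (payoff 15); vs X: A (payoff 16).
Firm B's best responses — vs A: V (payoff 16); vs B: W (payoff 20); vs C: X (payoff 19); vs D: V (payoff 9).
No cell has both players best-responding. For instance, Firm A's best reply to W is C, but against C Firm B prefers X over W.

There is no pure-strategy Nash equilibrium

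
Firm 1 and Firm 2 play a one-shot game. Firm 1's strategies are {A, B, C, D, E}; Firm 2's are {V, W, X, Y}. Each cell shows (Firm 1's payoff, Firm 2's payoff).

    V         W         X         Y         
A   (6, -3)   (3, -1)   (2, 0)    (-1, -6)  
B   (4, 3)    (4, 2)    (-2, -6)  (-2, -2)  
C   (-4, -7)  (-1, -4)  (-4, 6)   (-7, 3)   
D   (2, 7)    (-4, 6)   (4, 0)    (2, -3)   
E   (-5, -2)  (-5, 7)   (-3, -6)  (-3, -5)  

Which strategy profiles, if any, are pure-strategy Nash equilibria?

Check mutual best responses: a cell is a NE iff neither player can gain by unilaterally deviating.
Firm 1's best responses — vs V: A (payoff 6); vs W: B (payoff 4); vs X: D (payoff 4); vs Y: D (payoff 2).
Firm 2's best responses — vs A: X (payoff 0); vs B: V (payoff 3); vs C: X (payoff 6); vs D: V (payoff 7); vs E: W (payoff 7).
No cell has both players best-responding. For instance, Firm 1's best reply to Y is D, but against D Firm 2 prefers V over Y.

There is no pure-strategy Nash equilibrium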